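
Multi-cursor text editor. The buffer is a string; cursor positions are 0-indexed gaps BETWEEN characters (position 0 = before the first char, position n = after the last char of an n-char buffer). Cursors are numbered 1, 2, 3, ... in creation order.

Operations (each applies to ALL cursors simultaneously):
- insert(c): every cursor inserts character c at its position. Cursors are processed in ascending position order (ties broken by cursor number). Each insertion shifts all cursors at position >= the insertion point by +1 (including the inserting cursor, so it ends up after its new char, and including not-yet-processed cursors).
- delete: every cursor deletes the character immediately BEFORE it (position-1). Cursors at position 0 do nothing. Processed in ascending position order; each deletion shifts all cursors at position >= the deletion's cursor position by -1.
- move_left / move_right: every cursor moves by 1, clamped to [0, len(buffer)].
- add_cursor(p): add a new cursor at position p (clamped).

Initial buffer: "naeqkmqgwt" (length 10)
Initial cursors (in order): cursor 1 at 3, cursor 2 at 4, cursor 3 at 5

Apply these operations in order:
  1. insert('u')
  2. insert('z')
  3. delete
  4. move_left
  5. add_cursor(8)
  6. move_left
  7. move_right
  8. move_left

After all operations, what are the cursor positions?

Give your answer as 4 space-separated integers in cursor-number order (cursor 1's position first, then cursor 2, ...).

Answer: 2 4 6 7

Derivation:
After op 1 (insert('u')): buffer="naeuqukumqgwt" (len 13), cursors c1@4 c2@6 c3@8, authorship ...1.2.3.....
After op 2 (insert('z')): buffer="naeuzquzkuzmqgwt" (len 16), cursors c1@5 c2@8 c3@11, authorship ...11.22.33.....
After op 3 (delete): buffer="naeuqukumqgwt" (len 13), cursors c1@4 c2@6 c3@8, authorship ...1.2.3.....
After op 4 (move_left): buffer="naeuqukumqgwt" (len 13), cursors c1@3 c2@5 c3@7, authorship ...1.2.3.....
After op 5 (add_cursor(8)): buffer="naeuqukumqgwt" (len 13), cursors c1@3 c2@5 c3@7 c4@8, authorship ...1.2.3.....
After op 6 (move_left): buffer="naeuqukumqgwt" (len 13), cursors c1@2 c2@4 c3@6 c4@7, authorship ...1.2.3.....
After op 7 (move_right): buffer="naeuqukumqgwt" (len 13), cursors c1@3 c2@5 c3@7 c4@8, authorship ...1.2.3.....
After op 8 (move_left): buffer="naeuqukumqgwt" (len 13), cursors c1@2 c2@4 c3@6 c4@7, authorship ...1.2.3.....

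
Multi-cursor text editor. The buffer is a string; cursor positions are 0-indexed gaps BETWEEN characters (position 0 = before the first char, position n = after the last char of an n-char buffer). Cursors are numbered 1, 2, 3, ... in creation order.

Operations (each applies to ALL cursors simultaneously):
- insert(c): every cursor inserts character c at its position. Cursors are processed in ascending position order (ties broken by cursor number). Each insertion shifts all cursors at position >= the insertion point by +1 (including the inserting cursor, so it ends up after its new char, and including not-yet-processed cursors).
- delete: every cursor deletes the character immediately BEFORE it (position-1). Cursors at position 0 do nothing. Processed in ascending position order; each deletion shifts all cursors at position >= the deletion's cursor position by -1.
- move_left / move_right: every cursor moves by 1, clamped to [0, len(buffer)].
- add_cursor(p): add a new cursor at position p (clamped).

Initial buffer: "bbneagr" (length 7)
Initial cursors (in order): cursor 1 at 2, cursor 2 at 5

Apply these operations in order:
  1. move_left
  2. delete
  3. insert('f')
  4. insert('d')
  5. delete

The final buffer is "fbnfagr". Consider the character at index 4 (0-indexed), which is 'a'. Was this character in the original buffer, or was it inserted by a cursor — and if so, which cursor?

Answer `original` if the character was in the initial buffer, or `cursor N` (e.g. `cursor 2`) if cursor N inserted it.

After op 1 (move_left): buffer="bbneagr" (len 7), cursors c1@1 c2@4, authorship .......
After op 2 (delete): buffer="bnagr" (len 5), cursors c1@0 c2@2, authorship .....
After op 3 (insert('f')): buffer="fbnfagr" (len 7), cursors c1@1 c2@4, authorship 1..2...
After op 4 (insert('d')): buffer="fdbnfdagr" (len 9), cursors c1@2 c2@6, authorship 11..22...
After op 5 (delete): buffer="fbnfagr" (len 7), cursors c1@1 c2@4, authorship 1..2...
Authorship (.=original, N=cursor N): 1 . . 2 . . .
Index 4: author = original

Answer: original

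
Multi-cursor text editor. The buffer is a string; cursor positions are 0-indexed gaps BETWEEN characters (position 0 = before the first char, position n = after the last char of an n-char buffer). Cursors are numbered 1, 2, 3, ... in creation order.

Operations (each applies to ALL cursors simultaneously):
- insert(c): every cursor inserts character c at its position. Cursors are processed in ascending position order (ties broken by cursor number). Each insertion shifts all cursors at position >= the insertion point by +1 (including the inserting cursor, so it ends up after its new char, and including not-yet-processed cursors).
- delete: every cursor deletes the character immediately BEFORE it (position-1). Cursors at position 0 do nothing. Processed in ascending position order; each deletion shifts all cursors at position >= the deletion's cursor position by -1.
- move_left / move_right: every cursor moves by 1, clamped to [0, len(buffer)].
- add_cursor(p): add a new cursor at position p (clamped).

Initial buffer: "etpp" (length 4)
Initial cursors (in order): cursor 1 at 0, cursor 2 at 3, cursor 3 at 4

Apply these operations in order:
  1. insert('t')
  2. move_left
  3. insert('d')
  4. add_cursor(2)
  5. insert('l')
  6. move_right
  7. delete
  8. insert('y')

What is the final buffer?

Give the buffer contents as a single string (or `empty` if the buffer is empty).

After op 1 (insert('t')): buffer="tetptpt" (len 7), cursors c1@1 c2@5 c3@7, authorship 1...2.3
After op 2 (move_left): buffer="tetptpt" (len 7), cursors c1@0 c2@4 c3@6, authorship 1...2.3
After op 3 (insert('d')): buffer="dtetpdtpdt" (len 10), cursors c1@1 c2@6 c3@9, authorship 11...22.33
After op 4 (add_cursor(2)): buffer="dtetpdtpdt" (len 10), cursors c1@1 c4@2 c2@6 c3@9, authorship 11...22.33
After op 5 (insert('l')): buffer="dltletpdltpdlt" (len 14), cursors c1@2 c4@4 c2@9 c3@13, authorship 1114...222.333
After op 6 (move_right): buffer="dltletpdltpdlt" (len 14), cursors c1@3 c4@5 c2@10 c3@14, authorship 1114...222.333
After op 7 (delete): buffer="dlltpdlpdl" (len 10), cursors c1@2 c4@3 c2@7 c3@10, authorship 114..22.33
After op 8 (insert('y')): buffer="dlylytpdlypdly" (len 14), cursors c1@3 c4@5 c2@10 c3@14, authorship 11144..222.333

Answer: dlylytpdlypdly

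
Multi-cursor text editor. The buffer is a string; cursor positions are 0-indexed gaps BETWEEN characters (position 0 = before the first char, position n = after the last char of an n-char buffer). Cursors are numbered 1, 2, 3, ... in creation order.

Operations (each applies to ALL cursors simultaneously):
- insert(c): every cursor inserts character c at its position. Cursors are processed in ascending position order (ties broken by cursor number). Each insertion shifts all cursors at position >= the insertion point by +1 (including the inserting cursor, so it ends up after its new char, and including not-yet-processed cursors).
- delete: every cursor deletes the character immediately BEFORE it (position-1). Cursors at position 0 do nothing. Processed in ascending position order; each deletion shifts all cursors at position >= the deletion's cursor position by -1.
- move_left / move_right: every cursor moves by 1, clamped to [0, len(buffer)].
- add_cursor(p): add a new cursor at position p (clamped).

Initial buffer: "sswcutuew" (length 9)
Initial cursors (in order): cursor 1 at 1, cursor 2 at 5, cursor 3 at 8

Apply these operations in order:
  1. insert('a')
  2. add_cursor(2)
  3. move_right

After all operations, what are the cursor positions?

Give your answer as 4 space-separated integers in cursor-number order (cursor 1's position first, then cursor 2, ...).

Answer: 3 8 12 3

Derivation:
After op 1 (insert('a')): buffer="saswcuatueaw" (len 12), cursors c1@2 c2@7 c3@11, authorship .1....2...3.
After op 2 (add_cursor(2)): buffer="saswcuatueaw" (len 12), cursors c1@2 c4@2 c2@7 c3@11, authorship .1....2...3.
After op 3 (move_right): buffer="saswcuatueaw" (len 12), cursors c1@3 c4@3 c2@8 c3@12, authorship .1....2...3.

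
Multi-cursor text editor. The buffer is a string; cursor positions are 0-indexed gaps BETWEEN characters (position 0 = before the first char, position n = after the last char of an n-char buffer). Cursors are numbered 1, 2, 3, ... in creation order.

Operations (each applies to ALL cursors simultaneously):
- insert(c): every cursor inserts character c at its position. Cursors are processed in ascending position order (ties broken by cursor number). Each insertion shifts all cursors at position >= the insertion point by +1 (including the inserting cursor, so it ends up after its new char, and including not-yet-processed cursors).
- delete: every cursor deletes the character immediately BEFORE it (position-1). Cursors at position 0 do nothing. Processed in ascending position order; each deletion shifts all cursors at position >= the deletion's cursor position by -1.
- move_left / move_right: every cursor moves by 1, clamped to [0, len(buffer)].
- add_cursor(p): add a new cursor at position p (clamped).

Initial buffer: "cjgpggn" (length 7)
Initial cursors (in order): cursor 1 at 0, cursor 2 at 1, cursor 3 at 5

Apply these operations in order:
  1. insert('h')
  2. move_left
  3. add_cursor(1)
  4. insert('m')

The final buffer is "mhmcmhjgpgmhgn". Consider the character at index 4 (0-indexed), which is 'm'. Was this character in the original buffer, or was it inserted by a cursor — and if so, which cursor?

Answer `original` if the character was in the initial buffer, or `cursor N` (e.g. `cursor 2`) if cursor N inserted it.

Answer: cursor 2

Derivation:
After op 1 (insert('h')): buffer="hchjgpghgn" (len 10), cursors c1@1 c2@3 c3@8, authorship 1.2....3..
After op 2 (move_left): buffer="hchjgpghgn" (len 10), cursors c1@0 c2@2 c3@7, authorship 1.2....3..
After op 3 (add_cursor(1)): buffer="hchjgpghgn" (len 10), cursors c1@0 c4@1 c2@2 c3@7, authorship 1.2....3..
After op 4 (insert('m')): buffer="mhmcmhjgpgmhgn" (len 14), cursors c1@1 c4@3 c2@5 c3@11, authorship 114.22....33..
Authorship (.=original, N=cursor N): 1 1 4 . 2 2 . . . . 3 3 . .
Index 4: author = 2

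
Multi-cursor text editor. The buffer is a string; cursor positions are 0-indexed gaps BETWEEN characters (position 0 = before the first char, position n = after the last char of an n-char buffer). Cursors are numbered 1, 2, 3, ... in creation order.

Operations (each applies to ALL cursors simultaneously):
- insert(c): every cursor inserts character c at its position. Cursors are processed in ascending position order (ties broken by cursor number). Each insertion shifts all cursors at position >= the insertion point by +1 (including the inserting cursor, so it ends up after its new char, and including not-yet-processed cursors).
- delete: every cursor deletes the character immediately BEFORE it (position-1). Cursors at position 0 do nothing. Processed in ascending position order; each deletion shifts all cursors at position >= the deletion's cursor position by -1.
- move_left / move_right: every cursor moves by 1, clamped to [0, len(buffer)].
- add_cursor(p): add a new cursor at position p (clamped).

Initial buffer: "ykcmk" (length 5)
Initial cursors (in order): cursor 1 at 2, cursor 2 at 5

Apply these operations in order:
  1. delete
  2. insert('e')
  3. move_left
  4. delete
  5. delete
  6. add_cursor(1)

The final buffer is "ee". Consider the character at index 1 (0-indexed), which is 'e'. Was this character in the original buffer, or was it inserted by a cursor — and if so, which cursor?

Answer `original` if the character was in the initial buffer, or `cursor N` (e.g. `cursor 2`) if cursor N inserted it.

After op 1 (delete): buffer="ycm" (len 3), cursors c1@1 c2@3, authorship ...
After op 2 (insert('e')): buffer="yecme" (len 5), cursors c1@2 c2@5, authorship .1..2
After op 3 (move_left): buffer="yecme" (len 5), cursors c1@1 c2@4, authorship .1..2
After op 4 (delete): buffer="ece" (len 3), cursors c1@0 c2@2, authorship 1.2
After op 5 (delete): buffer="ee" (len 2), cursors c1@0 c2@1, authorship 12
After op 6 (add_cursor(1)): buffer="ee" (len 2), cursors c1@0 c2@1 c3@1, authorship 12
Authorship (.=original, N=cursor N): 1 2
Index 1: author = 2

Answer: cursor 2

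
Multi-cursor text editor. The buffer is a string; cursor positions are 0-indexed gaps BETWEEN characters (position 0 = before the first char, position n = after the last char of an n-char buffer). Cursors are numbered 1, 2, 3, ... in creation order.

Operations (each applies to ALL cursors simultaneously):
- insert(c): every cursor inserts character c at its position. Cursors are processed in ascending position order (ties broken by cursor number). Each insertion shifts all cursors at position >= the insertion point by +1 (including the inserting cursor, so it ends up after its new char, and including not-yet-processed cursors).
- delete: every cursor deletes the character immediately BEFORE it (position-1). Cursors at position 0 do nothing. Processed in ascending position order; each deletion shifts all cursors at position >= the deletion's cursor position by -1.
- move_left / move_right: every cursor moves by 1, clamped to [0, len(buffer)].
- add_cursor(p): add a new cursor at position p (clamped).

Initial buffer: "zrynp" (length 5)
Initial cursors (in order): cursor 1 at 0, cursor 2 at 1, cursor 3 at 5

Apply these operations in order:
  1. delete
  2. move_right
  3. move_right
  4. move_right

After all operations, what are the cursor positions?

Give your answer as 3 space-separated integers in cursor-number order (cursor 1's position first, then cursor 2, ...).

After op 1 (delete): buffer="ryn" (len 3), cursors c1@0 c2@0 c3@3, authorship ...
After op 2 (move_right): buffer="ryn" (len 3), cursors c1@1 c2@1 c3@3, authorship ...
After op 3 (move_right): buffer="ryn" (len 3), cursors c1@2 c2@2 c3@3, authorship ...
After op 4 (move_right): buffer="ryn" (len 3), cursors c1@3 c2@3 c3@3, authorship ...

Answer: 3 3 3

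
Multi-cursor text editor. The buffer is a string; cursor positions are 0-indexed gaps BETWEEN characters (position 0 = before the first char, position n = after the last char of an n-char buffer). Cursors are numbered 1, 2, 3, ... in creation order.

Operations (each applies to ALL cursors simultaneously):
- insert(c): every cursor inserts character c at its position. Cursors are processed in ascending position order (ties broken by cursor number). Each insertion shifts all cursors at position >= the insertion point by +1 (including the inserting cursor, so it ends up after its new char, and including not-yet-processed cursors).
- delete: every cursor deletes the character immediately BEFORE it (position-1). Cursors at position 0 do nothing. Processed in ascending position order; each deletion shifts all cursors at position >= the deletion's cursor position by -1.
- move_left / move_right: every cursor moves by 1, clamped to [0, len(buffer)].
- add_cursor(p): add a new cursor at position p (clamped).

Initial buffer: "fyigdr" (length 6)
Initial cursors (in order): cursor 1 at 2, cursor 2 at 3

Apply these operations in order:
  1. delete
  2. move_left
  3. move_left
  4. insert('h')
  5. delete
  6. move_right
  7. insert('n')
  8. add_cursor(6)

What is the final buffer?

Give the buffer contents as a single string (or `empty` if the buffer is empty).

After op 1 (delete): buffer="fgdr" (len 4), cursors c1@1 c2@1, authorship ....
After op 2 (move_left): buffer="fgdr" (len 4), cursors c1@0 c2@0, authorship ....
After op 3 (move_left): buffer="fgdr" (len 4), cursors c1@0 c2@0, authorship ....
After op 4 (insert('h')): buffer="hhfgdr" (len 6), cursors c1@2 c2@2, authorship 12....
After op 5 (delete): buffer="fgdr" (len 4), cursors c1@0 c2@0, authorship ....
After op 6 (move_right): buffer="fgdr" (len 4), cursors c1@1 c2@1, authorship ....
After op 7 (insert('n')): buffer="fnngdr" (len 6), cursors c1@3 c2@3, authorship .12...
After op 8 (add_cursor(6)): buffer="fnngdr" (len 6), cursors c1@3 c2@3 c3@6, authorship .12...

Answer: fnngdr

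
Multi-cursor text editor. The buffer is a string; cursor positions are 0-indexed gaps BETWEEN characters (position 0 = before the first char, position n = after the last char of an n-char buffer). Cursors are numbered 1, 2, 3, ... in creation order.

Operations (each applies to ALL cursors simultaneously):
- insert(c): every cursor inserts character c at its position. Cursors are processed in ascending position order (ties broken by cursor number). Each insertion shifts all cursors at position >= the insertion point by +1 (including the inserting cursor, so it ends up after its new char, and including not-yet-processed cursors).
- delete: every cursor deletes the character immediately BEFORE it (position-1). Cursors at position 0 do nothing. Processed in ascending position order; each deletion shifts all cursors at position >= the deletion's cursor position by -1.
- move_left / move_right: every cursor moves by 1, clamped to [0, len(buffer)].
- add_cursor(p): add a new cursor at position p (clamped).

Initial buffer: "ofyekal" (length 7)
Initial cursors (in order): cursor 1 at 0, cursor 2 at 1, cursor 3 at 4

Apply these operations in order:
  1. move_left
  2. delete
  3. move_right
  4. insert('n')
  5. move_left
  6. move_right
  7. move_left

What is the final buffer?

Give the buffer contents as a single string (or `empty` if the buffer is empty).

After op 1 (move_left): buffer="ofyekal" (len 7), cursors c1@0 c2@0 c3@3, authorship .......
After op 2 (delete): buffer="ofekal" (len 6), cursors c1@0 c2@0 c3@2, authorship ......
After op 3 (move_right): buffer="ofekal" (len 6), cursors c1@1 c2@1 c3@3, authorship ......
After op 4 (insert('n')): buffer="onnfenkal" (len 9), cursors c1@3 c2@3 c3@6, authorship .12..3...
After op 5 (move_left): buffer="onnfenkal" (len 9), cursors c1@2 c2@2 c3@5, authorship .12..3...
After op 6 (move_right): buffer="onnfenkal" (len 9), cursors c1@3 c2@3 c3@6, authorship .12..3...
After op 7 (move_left): buffer="onnfenkal" (len 9), cursors c1@2 c2@2 c3@5, authorship .12..3...

Answer: onnfenkal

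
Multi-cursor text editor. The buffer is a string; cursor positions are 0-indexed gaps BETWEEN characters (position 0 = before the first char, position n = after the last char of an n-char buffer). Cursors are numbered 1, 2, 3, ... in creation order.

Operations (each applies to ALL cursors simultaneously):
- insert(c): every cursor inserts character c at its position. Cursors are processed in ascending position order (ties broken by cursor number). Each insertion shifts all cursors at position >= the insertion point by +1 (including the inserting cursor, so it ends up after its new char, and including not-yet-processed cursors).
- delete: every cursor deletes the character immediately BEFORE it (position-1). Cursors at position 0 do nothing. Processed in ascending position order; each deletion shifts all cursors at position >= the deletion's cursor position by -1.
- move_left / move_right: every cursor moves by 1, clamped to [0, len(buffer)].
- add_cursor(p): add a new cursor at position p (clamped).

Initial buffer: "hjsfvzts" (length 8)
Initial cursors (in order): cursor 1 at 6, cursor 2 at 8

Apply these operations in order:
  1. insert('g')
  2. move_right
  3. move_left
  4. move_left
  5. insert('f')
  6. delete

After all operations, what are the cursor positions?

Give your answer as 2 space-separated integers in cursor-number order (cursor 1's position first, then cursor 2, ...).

After op 1 (insert('g')): buffer="hjsfvzgtsg" (len 10), cursors c1@7 c2@10, authorship ......1..2
After op 2 (move_right): buffer="hjsfvzgtsg" (len 10), cursors c1@8 c2@10, authorship ......1..2
After op 3 (move_left): buffer="hjsfvzgtsg" (len 10), cursors c1@7 c2@9, authorship ......1..2
After op 4 (move_left): buffer="hjsfvzgtsg" (len 10), cursors c1@6 c2@8, authorship ......1..2
After op 5 (insert('f')): buffer="hjsfvzfgtfsg" (len 12), cursors c1@7 c2@10, authorship ......11.2.2
After op 6 (delete): buffer="hjsfvzgtsg" (len 10), cursors c1@6 c2@8, authorship ......1..2

Answer: 6 8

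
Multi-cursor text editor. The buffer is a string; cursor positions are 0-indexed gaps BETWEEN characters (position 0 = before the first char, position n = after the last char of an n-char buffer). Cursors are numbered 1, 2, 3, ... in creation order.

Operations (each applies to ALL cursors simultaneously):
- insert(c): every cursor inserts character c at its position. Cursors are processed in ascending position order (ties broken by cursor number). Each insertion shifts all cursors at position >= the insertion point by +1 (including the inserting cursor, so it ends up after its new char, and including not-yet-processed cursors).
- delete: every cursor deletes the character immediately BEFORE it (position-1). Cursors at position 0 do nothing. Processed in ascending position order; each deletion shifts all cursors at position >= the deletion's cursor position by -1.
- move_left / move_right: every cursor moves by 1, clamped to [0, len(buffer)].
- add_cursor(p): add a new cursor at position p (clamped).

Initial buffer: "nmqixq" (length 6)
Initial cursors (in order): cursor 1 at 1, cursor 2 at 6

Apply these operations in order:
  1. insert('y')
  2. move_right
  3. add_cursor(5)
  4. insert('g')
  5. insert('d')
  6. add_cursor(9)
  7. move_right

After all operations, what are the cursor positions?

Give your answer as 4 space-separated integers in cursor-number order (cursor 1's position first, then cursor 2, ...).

Answer: 6 14 10 10

Derivation:
After op 1 (insert('y')): buffer="nymqixqy" (len 8), cursors c1@2 c2@8, authorship .1.....2
After op 2 (move_right): buffer="nymqixqy" (len 8), cursors c1@3 c2@8, authorship .1.....2
After op 3 (add_cursor(5)): buffer="nymqixqy" (len 8), cursors c1@3 c3@5 c2@8, authorship .1.....2
After op 4 (insert('g')): buffer="nymgqigxqyg" (len 11), cursors c1@4 c3@7 c2@11, authorship .1.1..3..22
After op 5 (insert('d')): buffer="nymgdqigdxqygd" (len 14), cursors c1@5 c3@9 c2@14, authorship .1.11..33..222
After op 6 (add_cursor(9)): buffer="nymgdqigdxqygd" (len 14), cursors c1@5 c3@9 c4@9 c2@14, authorship .1.11..33..222
After op 7 (move_right): buffer="nymgdqigdxqygd" (len 14), cursors c1@6 c3@10 c4@10 c2@14, authorship .1.11..33..222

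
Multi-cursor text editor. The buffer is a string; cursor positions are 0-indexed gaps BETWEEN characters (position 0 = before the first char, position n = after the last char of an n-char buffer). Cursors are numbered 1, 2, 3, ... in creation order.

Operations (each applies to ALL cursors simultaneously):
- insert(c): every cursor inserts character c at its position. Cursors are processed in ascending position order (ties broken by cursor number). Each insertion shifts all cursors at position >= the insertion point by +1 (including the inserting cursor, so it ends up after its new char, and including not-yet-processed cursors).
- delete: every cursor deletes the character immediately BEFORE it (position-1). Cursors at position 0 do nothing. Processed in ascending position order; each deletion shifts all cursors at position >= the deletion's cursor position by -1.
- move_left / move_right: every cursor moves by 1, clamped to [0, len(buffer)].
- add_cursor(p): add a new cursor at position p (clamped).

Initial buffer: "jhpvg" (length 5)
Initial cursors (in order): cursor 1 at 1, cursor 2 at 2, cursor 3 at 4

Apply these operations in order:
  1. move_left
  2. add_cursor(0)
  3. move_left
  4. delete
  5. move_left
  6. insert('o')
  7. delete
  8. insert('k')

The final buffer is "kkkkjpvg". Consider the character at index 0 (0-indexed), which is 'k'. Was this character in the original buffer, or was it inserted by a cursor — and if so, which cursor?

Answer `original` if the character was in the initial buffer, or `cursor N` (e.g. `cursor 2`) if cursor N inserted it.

Answer: cursor 1

Derivation:
After op 1 (move_left): buffer="jhpvg" (len 5), cursors c1@0 c2@1 c3@3, authorship .....
After op 2 (add_cursor(0)): buffer="jhpvg" (len 5), cursors c1@0 c4@0 c2@1 c3@3, authorship .....
After op 3 (move_left): buffer="jhpvg" (len 5), cursors c1@0 c2@0 c4@0 c3@2, authorship .....
After op 4 (delete): buffer="jpvg" (len 4), cursors c1@0 c2@0 c4@0 c3@1, authorship ....
After op 5 (move_left): buffer="jpvg" (len 4), cursors c1@0 c2@0 c3@0 c4@0, authorship ....
After op 6 (insert('o')): buffer="oooojpvg" (len 8), cursors c1@4 c2@4 c3@4 c4@4, authorship 1234....
After op 7 (delete): buffer="jpvg" (len 4), cursors c1@0 c2@0 c3@0 c4@0, authorship ....
After op 8 (insert('k')): buffer="kkkkjpvg" (len 8), cursors c1@4 c2@4 c3@4 c4@4, authorship 1234....
Authorship (.=original, N=cursor N): 1 2 3 4 . . . .
Index 0: author = 1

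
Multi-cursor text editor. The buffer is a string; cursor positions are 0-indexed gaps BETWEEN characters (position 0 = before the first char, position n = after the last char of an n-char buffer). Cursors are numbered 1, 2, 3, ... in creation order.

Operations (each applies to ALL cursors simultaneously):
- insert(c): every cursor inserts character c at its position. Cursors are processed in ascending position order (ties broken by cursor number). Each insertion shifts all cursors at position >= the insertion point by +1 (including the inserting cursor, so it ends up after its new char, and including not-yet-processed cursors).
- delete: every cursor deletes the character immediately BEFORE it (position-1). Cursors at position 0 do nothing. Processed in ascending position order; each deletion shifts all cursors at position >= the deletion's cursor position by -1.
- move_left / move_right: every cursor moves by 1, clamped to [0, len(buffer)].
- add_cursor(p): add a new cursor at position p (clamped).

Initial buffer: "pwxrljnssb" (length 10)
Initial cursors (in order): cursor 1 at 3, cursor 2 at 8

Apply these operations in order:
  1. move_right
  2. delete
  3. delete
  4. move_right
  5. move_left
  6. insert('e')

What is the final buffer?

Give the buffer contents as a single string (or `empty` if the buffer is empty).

After op 1 (move_right): buffer="pwxrljnssb" (len 10), cursors c1@4 c2@9, authorship ..........
After op 2 (delete): buffer="pwxljnsb" (len 8), cursors c1@3 c2@7, authorship ........
After op 3 (delete): buffer="pwljnb" (len 6), cursors c1@2 c2@5, authorship ......
After op 4 (move_right): buffer="pwljnb" (len 6), cursors c1@3 c2@6, authorship ......
After op 5 (move_left): buffer="pwljnb" (len 6), cursors c1@2 c2@5, authorship ......
After op 6 (insert('e')): buffer="pweljneb" (len 8), cursors c1@3 c2@7, authorship ..1...2.

Answer: pweljneb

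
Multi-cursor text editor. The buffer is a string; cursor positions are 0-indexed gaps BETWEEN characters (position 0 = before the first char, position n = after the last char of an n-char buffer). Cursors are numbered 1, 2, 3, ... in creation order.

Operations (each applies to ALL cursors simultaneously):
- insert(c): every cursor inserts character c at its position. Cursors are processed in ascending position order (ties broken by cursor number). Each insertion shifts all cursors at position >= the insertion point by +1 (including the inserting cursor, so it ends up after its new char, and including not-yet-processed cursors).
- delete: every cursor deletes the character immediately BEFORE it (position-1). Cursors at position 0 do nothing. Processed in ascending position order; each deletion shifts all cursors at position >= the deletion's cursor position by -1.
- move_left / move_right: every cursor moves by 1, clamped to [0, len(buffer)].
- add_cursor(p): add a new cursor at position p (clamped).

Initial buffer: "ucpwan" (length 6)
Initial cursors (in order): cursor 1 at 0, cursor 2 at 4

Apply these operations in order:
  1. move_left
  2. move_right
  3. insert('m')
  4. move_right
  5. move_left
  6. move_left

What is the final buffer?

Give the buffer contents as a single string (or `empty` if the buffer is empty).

Answer: umcpwman

Derivation:
After op 1 (move_left): buffer="ucpwan" (len 6), cursors c1@0 c2@3, authorship ......
After op 2 (move_right): buffer="ucpwan" (len 6), cursors c1@1 c2@4, authorship ......
After op 3 (insert('m')): buffer="umcpwman" (len 8), cursors c1@2 c2@6, authorship .1...2..
After op 4 (move_right): buffer="umcpwman" (len 8), cursors c1@3 c2@7, authorship .1...2..
After op 5 (move_left): buffer="umcpwman" (len 8), cursors c1@2 c2@6, authorship .1...2..
After op 6 (move_left): buffer="umcpwman" (len 8), cursors c1@1 c2@5, authorship .1...2..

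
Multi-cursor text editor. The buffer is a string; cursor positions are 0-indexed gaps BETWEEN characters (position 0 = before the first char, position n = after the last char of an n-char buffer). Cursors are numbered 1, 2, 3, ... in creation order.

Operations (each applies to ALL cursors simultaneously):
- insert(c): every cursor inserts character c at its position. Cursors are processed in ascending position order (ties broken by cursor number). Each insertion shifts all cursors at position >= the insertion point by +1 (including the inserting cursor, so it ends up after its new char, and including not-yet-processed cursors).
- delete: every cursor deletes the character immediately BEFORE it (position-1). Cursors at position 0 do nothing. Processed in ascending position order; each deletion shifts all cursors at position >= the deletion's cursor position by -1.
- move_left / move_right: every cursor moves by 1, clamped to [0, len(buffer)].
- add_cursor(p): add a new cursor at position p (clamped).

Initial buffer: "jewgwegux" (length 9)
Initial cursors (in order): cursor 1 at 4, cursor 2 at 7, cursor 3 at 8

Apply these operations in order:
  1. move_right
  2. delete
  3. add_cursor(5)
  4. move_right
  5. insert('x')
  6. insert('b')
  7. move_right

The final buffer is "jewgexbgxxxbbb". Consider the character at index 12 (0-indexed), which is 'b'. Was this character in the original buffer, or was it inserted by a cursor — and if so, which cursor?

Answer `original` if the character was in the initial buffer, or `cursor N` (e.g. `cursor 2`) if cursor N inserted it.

After op 1 (move_right): buffer="jewgwegux" (len 9), cursors c1@5 c2@8 c3@9, authorship .........
After op 2 (delete): buffer="jewgeg" (len 6), cursors c1@4 c2@6 c3@6, authorship ......
After op 3 (add_cursor(5)): buffer="jewgeg" (len 6), cursors c1@4 c4@5 c2@6 c3@6, authorship ......
After op 4 (move_right): buffer="jewgeg" (len 6), cursors c1@5 c2@6 c3@6 c4@6, authorship ......
After op 5 (insert('x')): buffer="jewgexgxxx" (len 10), cursors c1@6 c2@10 c3@10 c4@10, authorship .....1.234
After op 6 (insert('b')): buffer="jewgexbgxxxbbb" (len 14), cursors c1@7 c2@14 c3@14 c4@14, authorship .....11.234234
After op 7 (move_right): buffer="jewgexbgxxxbbb" (len 14), cursors c1@8 c2@14 c3@14 c4@14, authorship .....11.234234
Authorship (.=original, N=cursor N): . . . . . 1 1 . 2 3 4 2 3 4
Index 12: author = 3

Answer: cursor 3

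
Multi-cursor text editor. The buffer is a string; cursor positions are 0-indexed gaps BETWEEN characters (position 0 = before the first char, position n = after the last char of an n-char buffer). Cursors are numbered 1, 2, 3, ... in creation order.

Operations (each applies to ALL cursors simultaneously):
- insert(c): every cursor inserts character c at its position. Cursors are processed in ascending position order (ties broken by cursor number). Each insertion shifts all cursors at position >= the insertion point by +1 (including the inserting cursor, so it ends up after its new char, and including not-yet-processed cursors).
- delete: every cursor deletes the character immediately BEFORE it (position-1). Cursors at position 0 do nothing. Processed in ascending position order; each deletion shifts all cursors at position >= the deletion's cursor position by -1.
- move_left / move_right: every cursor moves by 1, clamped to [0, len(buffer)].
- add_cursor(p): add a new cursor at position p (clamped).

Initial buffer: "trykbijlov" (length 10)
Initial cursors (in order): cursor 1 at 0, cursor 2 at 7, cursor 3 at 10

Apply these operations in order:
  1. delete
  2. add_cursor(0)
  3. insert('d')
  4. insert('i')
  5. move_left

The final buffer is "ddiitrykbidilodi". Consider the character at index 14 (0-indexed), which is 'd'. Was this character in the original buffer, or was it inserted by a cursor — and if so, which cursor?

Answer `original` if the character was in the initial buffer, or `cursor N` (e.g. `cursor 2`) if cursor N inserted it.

After op 1 (delete): buffer="trykbilo" (len 8), cursors c1@0 c2@6 c3@8, authorship ........
After op 2 (add_cursor(0)): buffer="trykbilo" (len 8), cursors c1@0 c4@0 c2@6 c3@8, authorship ........
After op 3 (insert('d')): buffer="ddtrykbidlod" (len 12), cursors c1@2 c4@2 c2@9 c3@12, authorship 14......2..3
After op 4 (insert('i')): buffer="ddiitrykbidilodi" (len 16), cursors c1@4 c4@4 c2@12 c3@16, authorship 1414......22..33
After op 5 (move_left): buffer="ddiitrykbidilodi" (len 16), cursors c1@3 c4@3 c2@11 c3@15, authorship 1414......22..33
Authorship (.=original, N=cursor N): 1 4 1 4 . . . . . . 2 2 . . 3 3
Index 14: author = 3

Answer: cursor 3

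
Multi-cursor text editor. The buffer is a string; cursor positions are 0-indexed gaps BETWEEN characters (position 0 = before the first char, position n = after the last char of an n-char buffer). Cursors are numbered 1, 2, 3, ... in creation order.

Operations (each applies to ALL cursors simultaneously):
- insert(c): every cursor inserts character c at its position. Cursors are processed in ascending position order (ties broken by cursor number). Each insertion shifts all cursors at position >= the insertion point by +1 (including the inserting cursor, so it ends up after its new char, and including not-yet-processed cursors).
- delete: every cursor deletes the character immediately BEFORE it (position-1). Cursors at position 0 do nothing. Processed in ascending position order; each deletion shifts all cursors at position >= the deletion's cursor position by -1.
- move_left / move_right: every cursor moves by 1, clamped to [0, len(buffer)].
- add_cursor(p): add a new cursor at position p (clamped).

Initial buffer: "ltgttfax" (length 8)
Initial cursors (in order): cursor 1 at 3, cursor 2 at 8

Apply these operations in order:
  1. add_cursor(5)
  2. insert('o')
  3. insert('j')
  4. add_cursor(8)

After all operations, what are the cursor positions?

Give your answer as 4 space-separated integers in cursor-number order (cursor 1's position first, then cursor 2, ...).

After op 1 (add_cursor(5)): buffer="ltgttfax" (len 8), cursors c1@3 c3@5 c2@8, authorship ........
After op 2 (insert('o')): buffer="ltgottofaxo" (len 11), cursors c1@4 c3@7 c2@11, authorship ...1..3...2
After op 3 (insert('j')): buffer="ltgojttojfaxoj" (len 14), cursors c1@5 c3@9 c2@14, authorship ...11..33...22
After op 4 (add_cursor(8)): buffer="ltgojttojfaxoj" (len 14), cursors c1@5 c4@8 c3@9 c2@14, authorship ...11..33...22

Answer: 5 14 9 8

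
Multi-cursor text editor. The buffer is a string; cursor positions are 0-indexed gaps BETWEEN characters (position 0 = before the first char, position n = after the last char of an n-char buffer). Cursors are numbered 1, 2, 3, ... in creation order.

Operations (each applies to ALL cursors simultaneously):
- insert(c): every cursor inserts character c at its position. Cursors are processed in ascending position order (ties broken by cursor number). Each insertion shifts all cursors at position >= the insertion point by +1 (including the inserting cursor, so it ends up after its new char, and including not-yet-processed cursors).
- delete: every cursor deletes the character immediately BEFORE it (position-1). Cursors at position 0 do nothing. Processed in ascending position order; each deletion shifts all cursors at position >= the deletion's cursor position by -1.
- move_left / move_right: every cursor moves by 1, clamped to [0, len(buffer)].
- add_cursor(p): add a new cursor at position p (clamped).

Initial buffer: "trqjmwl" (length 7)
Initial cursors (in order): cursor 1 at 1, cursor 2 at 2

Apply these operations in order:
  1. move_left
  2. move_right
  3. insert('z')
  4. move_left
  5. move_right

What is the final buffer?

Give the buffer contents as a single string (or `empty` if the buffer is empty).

Answer: tzrzqjmwl

Derivation:
After op 1 (move_left): buffer="trqjmwl" (len 7), cursors c1@0 c2@1, authorship .......
After op 2 (move_right): buffer="trqjmwl" (len 7), cursors c1@1 c2@2, authorship .......
After op 3 (insert('z')): buffer="tzrzqjmwl" (len 9), cursors c1@2 c2@4, authorship .1.2.....
After op 4 (move_left): buffer="tzrzqjmwl" (len 9), cursors c1@1 c2@3, authorship .1.2.....
After op 5 (move_right): buffer="tzrzqjmwl" (len 9), cursors c1@2 c2@4, authorship .1.2.....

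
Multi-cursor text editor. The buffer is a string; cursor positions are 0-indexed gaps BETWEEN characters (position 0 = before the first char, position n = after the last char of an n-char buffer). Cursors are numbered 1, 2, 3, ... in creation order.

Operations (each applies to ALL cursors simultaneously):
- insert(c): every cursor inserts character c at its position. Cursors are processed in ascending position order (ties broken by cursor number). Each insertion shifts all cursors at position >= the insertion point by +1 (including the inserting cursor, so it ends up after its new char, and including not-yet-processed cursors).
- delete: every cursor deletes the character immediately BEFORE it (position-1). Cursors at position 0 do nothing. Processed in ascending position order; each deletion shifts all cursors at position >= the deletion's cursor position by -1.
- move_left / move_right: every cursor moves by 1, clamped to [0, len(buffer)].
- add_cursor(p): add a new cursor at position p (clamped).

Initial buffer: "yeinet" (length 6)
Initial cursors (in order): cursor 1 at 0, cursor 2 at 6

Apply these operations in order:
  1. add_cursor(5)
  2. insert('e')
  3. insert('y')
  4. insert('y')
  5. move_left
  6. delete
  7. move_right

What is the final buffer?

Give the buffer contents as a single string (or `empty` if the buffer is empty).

After op 1 (add_cursor(5)): buffer="yeinet" (len 6), cursors c1@0 c3@5 c2@6, authorship ......
After op 2 (insert('e')): buffer="eyeineete" (len 9), cursors c1@1 c3@7 c2@9, authorship 1.....3.2
After op 3 (insert('y')): buffer="eyyeineeytey" (len 12), cursors c1@2 c3@9 c2@12, authorship 11.....33.22
After op 4 (insert('y')): buffer="eyyyeineeyyteyy" (len 15), cursors c1@3 c3@11 c2@15, authorship 111.....333.222
After op 5 (move_left): buffer="eyyyeineeyyteyy" (len 15), cursors c1@2 c3@10 c2@14, authorship 111.....333.222
After op 6 (delete): buffer="eyyeineeytey" (len 12), cursors c1@1 c3@8 c2@11, authorship 11.....33.22
After op 7 (move_right): buffer="eyyeineeytey" (len 12), cursors c1@2 c3@9 c2@12, authorship 11.....33.22

Answer: eyyeineeytey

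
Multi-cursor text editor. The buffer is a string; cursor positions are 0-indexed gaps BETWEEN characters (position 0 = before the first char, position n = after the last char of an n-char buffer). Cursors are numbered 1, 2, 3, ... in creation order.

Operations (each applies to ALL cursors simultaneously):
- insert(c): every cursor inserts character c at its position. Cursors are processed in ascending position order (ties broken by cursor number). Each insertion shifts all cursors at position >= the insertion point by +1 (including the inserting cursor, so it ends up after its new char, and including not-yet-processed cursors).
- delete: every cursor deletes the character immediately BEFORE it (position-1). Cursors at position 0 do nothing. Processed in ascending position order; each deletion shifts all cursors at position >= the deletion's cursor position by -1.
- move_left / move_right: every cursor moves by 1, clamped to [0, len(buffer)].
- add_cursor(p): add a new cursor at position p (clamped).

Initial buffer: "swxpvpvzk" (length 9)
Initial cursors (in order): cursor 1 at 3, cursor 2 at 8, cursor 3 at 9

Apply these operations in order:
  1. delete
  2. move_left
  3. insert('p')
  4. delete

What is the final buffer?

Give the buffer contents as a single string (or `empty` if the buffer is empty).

After op 1 (delete): buffer="swpvpv" (len 6), cursors c1@2 c2@6 c3@6, authorship ......
After op 2 (move_left): buffer="swpvpv" (len 6), cursors c1@1 c2@5 c3@5, authorship ......
After op 3 (insert('p')): buffer="spwpvpppv" (len 9), cursors c1@2 c2@8 c3@8, authorship .1....23.
After op 4 (delete): buffer="swpvpv" (len 6), cursors c1@1 c2@5 c3@5, authorship ......

Answer: swpvpv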